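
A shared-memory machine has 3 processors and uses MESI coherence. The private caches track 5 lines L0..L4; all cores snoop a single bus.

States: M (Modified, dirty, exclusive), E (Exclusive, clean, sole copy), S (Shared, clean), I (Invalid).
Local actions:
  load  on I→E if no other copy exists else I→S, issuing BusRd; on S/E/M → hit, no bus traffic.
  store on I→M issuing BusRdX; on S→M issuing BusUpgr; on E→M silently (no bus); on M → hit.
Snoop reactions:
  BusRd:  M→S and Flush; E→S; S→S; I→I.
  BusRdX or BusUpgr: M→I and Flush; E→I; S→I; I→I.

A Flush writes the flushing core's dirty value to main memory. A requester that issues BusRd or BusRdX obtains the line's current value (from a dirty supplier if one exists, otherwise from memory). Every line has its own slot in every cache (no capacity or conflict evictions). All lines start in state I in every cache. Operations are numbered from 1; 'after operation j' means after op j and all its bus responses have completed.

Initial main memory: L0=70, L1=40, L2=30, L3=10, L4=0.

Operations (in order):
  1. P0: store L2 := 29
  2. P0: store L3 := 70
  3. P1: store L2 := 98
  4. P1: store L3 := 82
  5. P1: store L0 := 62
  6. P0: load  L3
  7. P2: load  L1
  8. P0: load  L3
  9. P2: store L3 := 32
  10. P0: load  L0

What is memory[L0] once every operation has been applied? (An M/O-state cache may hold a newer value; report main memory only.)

memory[L0] = 62

1. P0: store L2 := 29  bus=[BusRdX]  L2: P0=M P1=I P2=I  mem[L2]=30
2. P0: store L3 := 70  bus=[BusRdX]  L3: P0=M P1=I P2=I  mem[L3]=10
3. P1: store L2 := 98  bus=[BusRdX,Flush]  L2: P0=I P1=M P2=I  mem[L2]=29
4. P1: store L3 := 82  bus=[BusRdX,Flush]  L3: P0=I P1=M P2=I  mem[L3]=70
5. P1: store L0 := 62  bus=[BusRdX]  L0: P0=I P1=M P2=I  mem[L0]=70
6. P0: load  L3  bus=[BusRd,Flush]  L3: P0=S P1=S P2=I  mem[L3]=82
7. P2: load  L1  bus=[BusRd]  L1: P0=I P1=I P2=E  mem[L1]=40
8. P0: load  L3  bus=[-]  L3: P0=S P1=S P2=I  mem[L3]=82
9. P2: store L3 := 32  bus=[BusRdX]  L3: P0=I P1=I P2=M  mem[L3]=82
10. P0: load  L0  bus=[BusRd,Flush]  L0: P0=S P1=S P2=I  mem[L0]=62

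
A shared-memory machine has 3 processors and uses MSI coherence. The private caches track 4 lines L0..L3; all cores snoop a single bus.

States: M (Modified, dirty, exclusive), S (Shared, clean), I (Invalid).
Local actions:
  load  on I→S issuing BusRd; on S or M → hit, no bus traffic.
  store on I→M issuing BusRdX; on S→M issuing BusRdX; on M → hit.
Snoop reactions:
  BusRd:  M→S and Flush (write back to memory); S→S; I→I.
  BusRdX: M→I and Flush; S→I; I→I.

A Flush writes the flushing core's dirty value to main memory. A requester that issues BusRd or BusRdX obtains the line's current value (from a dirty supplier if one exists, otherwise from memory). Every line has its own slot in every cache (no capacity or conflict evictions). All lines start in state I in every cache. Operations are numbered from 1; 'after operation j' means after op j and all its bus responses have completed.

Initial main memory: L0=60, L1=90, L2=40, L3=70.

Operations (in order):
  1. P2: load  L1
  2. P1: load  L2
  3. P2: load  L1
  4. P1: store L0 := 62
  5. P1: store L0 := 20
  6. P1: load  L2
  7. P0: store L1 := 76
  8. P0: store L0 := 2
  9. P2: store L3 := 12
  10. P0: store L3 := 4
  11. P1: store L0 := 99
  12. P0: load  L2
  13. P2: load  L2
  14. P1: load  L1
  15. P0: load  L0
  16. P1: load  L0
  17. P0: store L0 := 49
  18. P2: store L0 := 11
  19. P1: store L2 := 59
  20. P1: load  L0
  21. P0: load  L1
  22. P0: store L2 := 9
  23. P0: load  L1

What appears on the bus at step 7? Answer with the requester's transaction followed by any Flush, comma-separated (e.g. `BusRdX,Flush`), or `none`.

bus = BusRdX

step 1: P2: load  L1  ⟶  IIS  (L1)  txn=BusRd  M[L1]=90
step 2: P1: load  L2  ⟶  ISI  (L2)  txn=BusRd  M[L2]=40
step 3: P2: load  L1  ⟶  IIS  (L1)  txn=∅  M[L1]=90
step 4: P1: store L0 := 62  ⟶  IMI  (L0)  txn=BusRdX  M[L0]=60
step 5: P1: store L0 := 20  ⟶  IMI  (L0)  txn=∅  M[L0]=60
step 6: P1: load  L2  ⟶  ISI  (L2)  txn=∅  M[L2]=40
step 7: P0: store L1 := 76  ⟶  MII  (L1)  txn=BusRdX  M[L1]=90
step 8: P0: store L0 := 2  ⟶  MII  (L0)  txn=BusRdX+Flush  M[L0]=20
step 9: P2: store L3 := 12  ⟶  IIM  (L3)  txn=BusRdX  M[L3]=70
step 10: P0: store L3 := 4  ⟶  MII  (L3)  txn=BusRdX+Flush  M[L3]=12
step 11: P1: store L0 := 99  ⟶  IMI  (L0)  txn=BusRdX+Flush  M[L0]=2
step 12: P0: load  L2  ⟶  SSI  (L2)  txn=BusRd  M[L2]=40
step 13: P2: load  L2  ⟶  SSS  (L2)  txn=BusRd  M[L2]=40
step 14: P1: load  L1  ⟶  SSI  (L1)  txn=BusRd+Flush  M[L1]=76
step 15: P0: load  L0  ⟶  SSI  (L0)  txn=BusRd+Flush  M[L0]=99
step 16: P1: load  L0  ⟶  SSI  (L0)  txn=∅  M[L0]=99
step 17: P0: store L0 := 49  ⟶  MII  (L0)  txn=BusRdX  M[L0]=99
step 18: P2: store L0 := 11  ⟶  IIM  (L0)  txn=BusRdX+Flush  M[L0]=49
step 19: P1: store L2 := 59  ⟶  IMI  (L2)  txn=BusRdX  M[L2]=40
step 20: P1: load  L0  ⟶  ISS  (L0)  txn=BusRd+Flush  M[L0]=11
step 21: P0: load  L1  ⟶  SSI  (L1)  txn=∅  M[L1]=76
step 22: P0: store L2 := 9  ⟶  MII  (L2)  txn=BusRdX+Flush  M[L2]=59
step 23: P0: load  L1  ⟶  SSI  (L1)  txn=∅  M[L1]=76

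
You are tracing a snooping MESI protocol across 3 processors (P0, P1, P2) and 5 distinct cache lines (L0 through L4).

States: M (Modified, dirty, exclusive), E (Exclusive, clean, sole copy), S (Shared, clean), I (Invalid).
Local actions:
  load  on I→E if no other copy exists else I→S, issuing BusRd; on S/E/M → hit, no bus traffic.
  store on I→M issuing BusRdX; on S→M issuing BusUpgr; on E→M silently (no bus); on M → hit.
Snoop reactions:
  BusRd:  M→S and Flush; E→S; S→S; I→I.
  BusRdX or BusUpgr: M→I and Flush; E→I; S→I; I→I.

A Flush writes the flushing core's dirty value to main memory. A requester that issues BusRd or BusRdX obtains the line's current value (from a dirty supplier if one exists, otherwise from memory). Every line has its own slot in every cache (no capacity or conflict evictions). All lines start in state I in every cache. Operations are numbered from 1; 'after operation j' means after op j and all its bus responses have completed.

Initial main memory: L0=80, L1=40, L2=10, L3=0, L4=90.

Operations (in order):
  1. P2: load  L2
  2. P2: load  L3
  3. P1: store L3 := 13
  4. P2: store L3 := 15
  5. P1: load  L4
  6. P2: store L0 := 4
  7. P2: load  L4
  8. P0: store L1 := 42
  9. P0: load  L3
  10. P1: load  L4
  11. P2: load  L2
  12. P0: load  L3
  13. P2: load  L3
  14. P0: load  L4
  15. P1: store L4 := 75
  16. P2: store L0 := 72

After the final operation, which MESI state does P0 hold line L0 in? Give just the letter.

  op1 P2: load  L2 → I/I/E on L2; bus BusRd; mem=10
  op2 P2: load  L3 → I/I/E on L3; bus BusRd; mem=0
  op3 P1: store L3 := 13 → I/M/I on L3; bus BusRdX; mem=0
  op4 P2: store L3 := 15 → I/I/M on L3; bus BusRdX Flush; mem=13
  op5 P1: load  L4 → I/E/I on L4; bus BusRd; mem=90
  op6 P2: store L0 := 4 → I/I/M on L0; bus BusRdX; mem=80
  op7 P2: load  L4 → I/S/S on L4; bus BusRd; mem=90
  op8 P0: store L1 := 42 → M/I/I on L1; bus BusRdX; mem=40
  op9 P0: load  L3 → S/I/S on L3; bus BusRd Flush; mem=15
  op10 P1: load  L4 → I/S/S on L4; bus (none); mem=90
  op11 P2: load  L2 → I/I/E on L2; bus (none); mem=10
  op12 P0: load  L3 → S/I/S on L3; bus (none); mem=15
  op13 P2: load  L3 → S/I/S on L3; bus (none); mem=15
  op14 P0: load  L4 → S/S/S on L4; bus BusRd; mem=90
  op15 P1: store L4 := 75 → I/M/I on L4; bus BusUpgr; mem=90
  op16 P2: store L0 := 72 → I/I/M on L0; bus (none); mem=80

state = I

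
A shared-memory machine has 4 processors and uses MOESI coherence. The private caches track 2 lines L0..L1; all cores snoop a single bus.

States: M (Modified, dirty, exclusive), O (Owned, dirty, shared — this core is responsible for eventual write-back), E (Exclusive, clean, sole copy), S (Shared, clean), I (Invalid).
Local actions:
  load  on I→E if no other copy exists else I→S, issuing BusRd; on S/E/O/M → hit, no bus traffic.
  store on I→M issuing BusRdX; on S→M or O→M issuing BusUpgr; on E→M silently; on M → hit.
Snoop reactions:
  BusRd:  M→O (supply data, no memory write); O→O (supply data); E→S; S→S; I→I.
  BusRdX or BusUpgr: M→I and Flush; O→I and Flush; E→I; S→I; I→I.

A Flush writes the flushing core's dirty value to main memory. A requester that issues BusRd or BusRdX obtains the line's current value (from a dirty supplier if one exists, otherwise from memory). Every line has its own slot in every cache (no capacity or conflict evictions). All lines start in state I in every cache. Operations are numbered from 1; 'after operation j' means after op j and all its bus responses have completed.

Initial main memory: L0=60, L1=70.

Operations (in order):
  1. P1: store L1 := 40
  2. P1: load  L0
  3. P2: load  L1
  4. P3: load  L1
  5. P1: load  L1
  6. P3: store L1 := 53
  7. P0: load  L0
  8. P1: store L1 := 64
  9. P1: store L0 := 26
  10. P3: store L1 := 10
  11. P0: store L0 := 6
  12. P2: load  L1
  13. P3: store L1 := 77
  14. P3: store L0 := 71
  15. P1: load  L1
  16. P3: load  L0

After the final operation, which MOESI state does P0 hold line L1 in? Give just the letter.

state = I

  op1 P1: store L1 := 40 → I/M/I/I on L1; bus BusRdX; mem=70
  op2 P1: load  L0 → I/E/I/I on L0; bus BusRd; mem=60
  op3 P2: load  L1 → I/O/S/I on L1; bus BusRd; mem=70
  op4 P3: load  L1 → I/O/S/S on L1; bus BusRd; mem=70
  op5 P1: load  L1 → I/O/S/S on L1; bus (none); mem=70
  op6 P3: store L1 := 53 → I/I/I/M on L1; bus BusUpgr Flush; mem=40
  op7 P0: load  L0 → S/S/I/I on L0; bus BusRd; mem=60
  op8 P1: store L1 := 64 → I/M/I/I on L1; bus BusRdX Flush; mem=53
  op9 P1: store L0 := 26 → I/M/I/I on L0; bus BusUpgr; mem=60
  op10 P3: store L1 := 10 → I/I/I/M on L1; bus BusRdX Flush; mem=64
  op11 P0: store L0 := 6 → M/I/I/I on L0; bus BusRdX Flush; mem=26
  op12 P2: load  L1 → I/I/S/O on L1; bus BusRd; mem=64
  op13 P3: store L1 := 77 → I/I/I/M on L1; bus BusUpgr; mem=64
  op14 P3: store L0 := 71 → I/I/I/M on L0; bus BusRdX Flush; mem=6
  op15 P1: load  L1 → I/S/I/O on L1; bus BusRd; mem=64
  op16 P3: load  L0 → I/I/I/M on L0; bus (none); mem=6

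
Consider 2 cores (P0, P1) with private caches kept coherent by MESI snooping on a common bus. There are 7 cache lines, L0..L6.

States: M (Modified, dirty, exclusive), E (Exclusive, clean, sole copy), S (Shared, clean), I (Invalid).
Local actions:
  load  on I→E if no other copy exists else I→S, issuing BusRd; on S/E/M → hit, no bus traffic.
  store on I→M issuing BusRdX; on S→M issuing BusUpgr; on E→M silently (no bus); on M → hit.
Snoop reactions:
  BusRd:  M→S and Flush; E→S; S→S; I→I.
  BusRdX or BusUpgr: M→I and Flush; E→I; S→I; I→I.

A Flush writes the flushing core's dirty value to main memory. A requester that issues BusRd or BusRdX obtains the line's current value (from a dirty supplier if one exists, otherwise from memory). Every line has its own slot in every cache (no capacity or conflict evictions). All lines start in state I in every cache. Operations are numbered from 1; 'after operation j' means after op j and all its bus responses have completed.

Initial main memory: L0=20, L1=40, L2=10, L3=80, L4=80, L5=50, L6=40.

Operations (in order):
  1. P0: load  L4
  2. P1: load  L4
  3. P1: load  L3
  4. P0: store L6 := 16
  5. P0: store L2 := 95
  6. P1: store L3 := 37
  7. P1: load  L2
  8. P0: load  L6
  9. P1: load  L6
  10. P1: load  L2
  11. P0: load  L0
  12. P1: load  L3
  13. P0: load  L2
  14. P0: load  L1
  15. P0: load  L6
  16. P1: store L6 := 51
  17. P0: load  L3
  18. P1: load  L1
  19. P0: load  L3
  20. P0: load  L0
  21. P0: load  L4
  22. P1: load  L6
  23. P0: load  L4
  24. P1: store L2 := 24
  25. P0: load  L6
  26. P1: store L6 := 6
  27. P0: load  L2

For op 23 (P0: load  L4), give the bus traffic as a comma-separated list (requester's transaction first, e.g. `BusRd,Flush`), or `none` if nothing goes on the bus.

bus = none

step 1: P0: load  L4  ⟶  EI  (L4)  txn=BusRd  M[L4]=80
step 2: P1: load  L4  ⟶  SS  (L4)  txn=BusRd  M[L4]=80
step 3: P1: load  L3  ⟶  IE  (L3)  txn=BusRd  M[L3]=80
step 4: P0: store L6 := 16  ⟶  MI  (L6)  txn=BusRdX  M[L6]=40
step 5: P0: store L2 := 95  ⟶  MI  (L2)  txn=BusRdX  M[L2]=10
step 6: P1: store L3 := 37  ⟶  IM  (L3)  txn=∅  M[L3]=80
step 7: P1: load  L2  ⟶  SS  (L2)  txn=BusRd+Flush  M[L2]=95
step 8: P0: load  L6  ⟶  MI  (L6)  txn=∅  M[L6]=40
step 9: P1: load  L6  ⟶  SS  (L6)  txn=BusRd+Flush  M[L6]=16
step 10: P1: load  L2  ⟶  SS  (L2)  txn=∅  M[L2]=95
step 11: P0: load  L0  ⟶  EI  (L0)  txn=BusRd  M[L0]=20
step 12: P1: load  L3  ⟶  IM  (L3)  txn=∅  M[L3]=80
step 13: P0: load  L2  ⟶  SS  (L2)  txn=∅  M[L2]=95
step 14: P0: load  L1  ⟶  EI  (L1)  txn=BusRd  M[L1]=40
step 15: P0: load  L6  ⟶  SS  (L6)  txn=∅  M[L6]=16
step 16: P1: store L6 := 51  ⟶  IM  (L6)  txn=BusUpgr  M[L6]=16
step 17: P0: load  L3  ⟶  SS  (L3)  txn=BusRd+Flush  M[L3]=37
step 18: P1: load  L1  ⟶  SS  (L1)  txn=BusRd  M[L1]=40
step 19: P0: load  L3  ⟶  SS  (L3)  txn=∅  M[L3]=37
step 20: P0: load  L0  ⟶  EI  (L0)  txn=∅  M[L0]=20
step 21: P0: load  L4  ⟶  SS  (L4)  txn=∅  M[L4]=80
step 22: P1: load  L6  ⟶  IM  (L6)  txn=∅  M[L6]=16
step 23: P0: load  L4  ⟶  SS  (L4)  txn=∅  M[L4]=80
step 24: P1: store L2 := 24  ⟶  IM  (L2)  txn=BusUpgr  M[L2]=95
step 25: P0: load  L6  ⟶  SS  (L6)  txn=BusRd+Flush  M[L6]=51
step 26: P1: store L6 := 6  ⟶  IM  (L6)  txn=BusUpgr  M[L6]=51
step 27: P0: load  L2  ⟶  SS  (L2)  txn=BusRd+Flush  M[L2]=24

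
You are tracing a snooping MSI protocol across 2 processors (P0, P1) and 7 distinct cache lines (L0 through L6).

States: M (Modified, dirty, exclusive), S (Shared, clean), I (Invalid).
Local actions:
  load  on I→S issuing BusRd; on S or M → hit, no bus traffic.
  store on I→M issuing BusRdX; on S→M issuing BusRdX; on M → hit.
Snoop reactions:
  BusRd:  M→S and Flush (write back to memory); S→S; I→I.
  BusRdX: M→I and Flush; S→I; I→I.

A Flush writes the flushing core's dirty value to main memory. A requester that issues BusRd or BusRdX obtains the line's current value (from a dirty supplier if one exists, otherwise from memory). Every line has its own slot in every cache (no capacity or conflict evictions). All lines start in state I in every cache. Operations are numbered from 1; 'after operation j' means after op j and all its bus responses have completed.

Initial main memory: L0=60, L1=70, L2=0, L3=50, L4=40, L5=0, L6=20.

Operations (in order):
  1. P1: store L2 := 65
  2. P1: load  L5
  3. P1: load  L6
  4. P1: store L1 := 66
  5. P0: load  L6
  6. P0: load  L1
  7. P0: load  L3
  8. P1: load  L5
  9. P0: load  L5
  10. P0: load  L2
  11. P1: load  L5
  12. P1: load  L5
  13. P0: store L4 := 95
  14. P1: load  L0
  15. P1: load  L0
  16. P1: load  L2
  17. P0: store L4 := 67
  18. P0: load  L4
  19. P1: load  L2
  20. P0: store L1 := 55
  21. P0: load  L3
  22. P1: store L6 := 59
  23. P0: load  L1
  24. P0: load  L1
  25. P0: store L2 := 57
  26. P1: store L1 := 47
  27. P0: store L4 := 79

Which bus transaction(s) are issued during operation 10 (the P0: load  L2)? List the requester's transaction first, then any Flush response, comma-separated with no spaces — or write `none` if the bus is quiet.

bus = BusRd,Flush

step 1: P1: store L2 := 65  ⟶  IM  (L2)  txn=BusRdX  M[L2]=0
step 2: P1: load  L5  ⟶  IS  (L5)  txn=BusRd  M[L5]=0
step 3: P1: load  L6  ⟶  IS  (L6)  txn=BusRd  M[L6]=20
step 4: P1: store L1 := 66  ⟶  IM  (L1)  txn=BusRdX  M[L1]=70
step 5: P0: load  L6  ⟶  SS  (L6)  txn=BusRd  M[L6]=20
step 6: P0: load  L1  ⟶  SS  (L1)  txn=BusRd+Flush  M[L1]=66
step 7: P0: load  L3  ⟶  SI  (L3)  txn=BusRd  M[L3]=50
step 8: P1: load  L5  ⟶  IS  (L5)  txn=∅  M[L5]=0
step 9: P0: load  L5  ⟶  SS  (L5)  txn=BusRd  M[L5]=0
step 10: P0: load  L2  ⟶  SS  (L2)  txn=BusRd+Flush  M[L2]=65
step 11: P1: load  L5  ⟶  SS  (L5)  txn=∅  M[L5]=0
step 12: P1: load  L5  ⟶  SS  (L5)  txn=∅  M[L5]=0
step 13: P0: store L4 := 95  ⟶  MI  (L4)  txn=BusRdX  M[L4]=40
step 14: P1: load  L0  ⟶  IS  (L0)  txn=BusRd  M[L0]=60
step 15: P1: load  L0  ⟶  IS  (L0)  txn=∅  M[L0]=60
step 16: P1: load  L2  ⟶  SS  (L2)  txn=∅  M[L2]=65
step 17: P0: store L4 := 67  ⟶  MI  (L4)  txn=∅  M[L4]=40
step 18: P0: load  L4  ⟶  MI  (L4)  txn=∅  M[L4]=40
step 19: P1: load  L2  ⟶  SS  (L2)  txn=∅  M[L2]=65
step 20: P0: store L1 := 55  ⟶  MI  (L1)  txn=BusRdX  M[L1]=66
step 21: P0: load  L3  ⟶  SI  (L3)  txn=∅  M[L3]=50
step 22: P1: store L6 := 59  ⟶  IM  (L6)  txn=BusRdX  M[L6]=20
step 23: P0: load  L1  ⟶  MI  (L1)  txn=∅  M[L1]=66
step 24: P0: load  L1  ⟶  MI  (L1)  txn=∅  M[L1]=66
step 25: P0: store L2 := 57  ⟶  MI  (L2)  txn=BusRdX  M[L2]=65
step 26: P1: store L1 := 47  ⟶  IM  (L1)  txn=BusRdX+Flush  M[L1]=55
step 27: P0: store L4 := 79  ⟶  MI  (L4)  txn=∅  M[L4]=40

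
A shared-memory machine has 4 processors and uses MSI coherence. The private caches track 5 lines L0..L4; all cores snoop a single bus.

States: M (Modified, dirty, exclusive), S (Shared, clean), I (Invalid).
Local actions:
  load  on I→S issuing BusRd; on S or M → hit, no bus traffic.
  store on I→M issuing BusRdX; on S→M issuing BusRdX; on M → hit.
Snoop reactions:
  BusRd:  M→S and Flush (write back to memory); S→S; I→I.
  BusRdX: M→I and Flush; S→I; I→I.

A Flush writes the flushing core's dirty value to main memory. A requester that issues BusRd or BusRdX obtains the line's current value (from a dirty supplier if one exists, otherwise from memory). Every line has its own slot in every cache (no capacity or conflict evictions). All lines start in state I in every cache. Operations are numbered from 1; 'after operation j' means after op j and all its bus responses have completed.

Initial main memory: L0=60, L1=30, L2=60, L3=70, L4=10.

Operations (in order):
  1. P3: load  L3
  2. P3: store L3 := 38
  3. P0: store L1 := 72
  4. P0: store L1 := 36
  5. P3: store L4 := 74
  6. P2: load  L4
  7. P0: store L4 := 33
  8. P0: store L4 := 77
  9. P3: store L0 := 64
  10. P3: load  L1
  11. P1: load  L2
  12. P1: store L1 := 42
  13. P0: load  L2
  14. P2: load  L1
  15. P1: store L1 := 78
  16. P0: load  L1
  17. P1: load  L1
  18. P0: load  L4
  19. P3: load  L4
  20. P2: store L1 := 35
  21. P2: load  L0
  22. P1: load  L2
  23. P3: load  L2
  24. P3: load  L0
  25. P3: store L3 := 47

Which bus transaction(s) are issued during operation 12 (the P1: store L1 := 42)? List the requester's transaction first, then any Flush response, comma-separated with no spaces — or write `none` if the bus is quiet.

  op1 P3: load  L3 → I/I/I/S on L3; bus BusRd; mem=70
  op2 P3: store L3 := 38 → I/I/I/M on L3; bus BusRdX; mem=70
  op3 P0: store L1 := 72 → M/I/I/I on L1; bus BusRdX; mem=30
  op4 P0: store L1 := 36 → M/I/I/I on L1; bus (none); mem=30
  op5 P3: store L4 := 74 → I/I/I/M on L4; bus BusRdX; mem=10
  op6 P2: load  L4 → I/I/S/S on L4; bus BusRd Flush; mem=74
  op7 P0: store L4 := 33 → M/I/I/I on L4; bus BusRdX; mem=74
  op8 P0: store L4 := 77 → M/I/I/I on L4; bus (none); mem=74
  op9 P3: store L0 := 64 → I/I/I/M on L0; bus BusRdX; mem=60
  op10 P3: load  L1 → S/I/I/S on L1; bus BusRd Flush; mem=36
  op11 P1: load  L2 → I/S/I/I on L2; bus BusRd; mem=60
  op12 P1: store L1 := 42 → I/M/I/I on L1; bus BusRdX; mem=36
  op13 P0: load  L2 → S/S/I/I on L2; bus BusRd; mem=60
  op14 P2: load  L1 → I/S/S/I on L1; bus BusRd Flush; mem=42
  op15 P1: store L1 := 78 → I/M/I/I on L1; bus BusRdX; mem=42
  op16 P0: load  L1 → S/S/I/I on L1; bus BusRd Flush; mem=78
  op17 P1: load  L1 → S/S/I/I on L1; bus (none); mem=78
  op18 P0: load  L4 → M/I/I/I on L4; bus (none); mem=74
  op19 P3: load  L4 → S/I/I/S on L4; bus BusRd Flush; mem=77
  op20 P2: store L1 := 35 → I/I/M/I on L1; bus BusRdX; mem=78
  op21 P2: load  L0 → I/I/S/S on L0; bus BusRd Flush; mem=64
  op22 P1: load  L2 → S/S/I/I on L2; bus (none); mem=60
  op23 P3: load  L2 → S/S/I/S on L2; bus BusRd; mem=60
  op24 P3: load  L0 → I/I/S/S on L0; bus (none); mem=64
  op25 P3: store L3 := 47 → I/I/I/M on L3; bus (none); mem=70

bus = BusRdX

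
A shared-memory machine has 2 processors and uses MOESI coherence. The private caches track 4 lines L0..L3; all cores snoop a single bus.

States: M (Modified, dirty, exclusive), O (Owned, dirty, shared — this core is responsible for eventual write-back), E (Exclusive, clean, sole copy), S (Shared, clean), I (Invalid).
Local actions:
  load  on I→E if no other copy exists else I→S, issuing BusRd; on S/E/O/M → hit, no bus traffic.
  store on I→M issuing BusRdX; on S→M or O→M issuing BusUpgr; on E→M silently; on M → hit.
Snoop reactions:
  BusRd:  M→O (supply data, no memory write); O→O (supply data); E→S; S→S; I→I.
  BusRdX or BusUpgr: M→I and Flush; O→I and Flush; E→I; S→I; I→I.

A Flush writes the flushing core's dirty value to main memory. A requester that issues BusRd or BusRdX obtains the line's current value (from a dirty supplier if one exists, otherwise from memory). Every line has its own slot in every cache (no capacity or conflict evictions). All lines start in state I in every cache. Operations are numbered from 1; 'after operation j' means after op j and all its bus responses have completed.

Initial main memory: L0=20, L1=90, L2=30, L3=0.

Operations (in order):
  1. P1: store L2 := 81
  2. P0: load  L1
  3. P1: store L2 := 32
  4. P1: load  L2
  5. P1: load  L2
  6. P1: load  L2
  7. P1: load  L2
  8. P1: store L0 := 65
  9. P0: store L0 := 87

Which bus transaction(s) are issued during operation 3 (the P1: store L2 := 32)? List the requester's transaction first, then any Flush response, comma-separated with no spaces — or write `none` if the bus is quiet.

  op1 P1: store L2 := 81 → I/M on L2; bus BusRdX; mem=30
  op2 P0: load  L1 → E/I on L1; bus BusRd; mem=90
  op3 P1: store L2 := 32 → I/M on L2; bus (none); mem=30
  op4 P1: load  L2 → I/M on L2; bus (none); mem=30
  op5 P1: load  L2 → I/M on L2; bus (none); mem=30
  op6 P1: load  L2 → I/M on L2; bus (none); mem=30
  op7 P1: load  L2 → I/M on L2; bus (none); mem=30
  op8 P1: store L0 := 65 → I/M on L0; bus BusRdX; mem=20
  op9 P0: store L0 := 87 → M/I on L0; bus BusRdX Flush; mem=65

bus = none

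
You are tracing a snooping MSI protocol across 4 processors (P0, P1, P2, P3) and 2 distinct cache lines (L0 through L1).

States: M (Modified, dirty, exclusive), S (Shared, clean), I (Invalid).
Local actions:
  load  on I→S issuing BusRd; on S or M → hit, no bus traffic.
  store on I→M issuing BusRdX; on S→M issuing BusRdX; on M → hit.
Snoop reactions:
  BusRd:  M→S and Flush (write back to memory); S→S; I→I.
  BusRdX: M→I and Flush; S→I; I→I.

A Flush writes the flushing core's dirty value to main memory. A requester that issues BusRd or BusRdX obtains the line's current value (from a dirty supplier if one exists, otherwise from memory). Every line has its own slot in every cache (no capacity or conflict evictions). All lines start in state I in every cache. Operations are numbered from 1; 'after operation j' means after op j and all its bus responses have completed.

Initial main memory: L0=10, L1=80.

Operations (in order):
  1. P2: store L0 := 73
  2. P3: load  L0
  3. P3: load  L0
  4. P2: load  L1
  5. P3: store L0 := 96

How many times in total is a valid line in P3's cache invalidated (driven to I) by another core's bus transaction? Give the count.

[1] P2: store L0 := 73 | P0:I, P1:I, P2:M(73), P3:I | bus: BusRdX
[2] P3: load  L0 | P0:I, P1:I, P2:S(73), P3:S(73) | bus: BusRd,Flush
[3] P3: load  L0 | P0:I, P1:I, P2:S(73), P3:S(73) | bus: none
[4] P2: load  L1 | P0:I, P1:I, P2:S(80), P3:I | bus: BusRd
[5] P3: store L0 := 96 | P0:I, P1:I, P2:I, P3:M(96) | bus: BusRdX

invalidations = 0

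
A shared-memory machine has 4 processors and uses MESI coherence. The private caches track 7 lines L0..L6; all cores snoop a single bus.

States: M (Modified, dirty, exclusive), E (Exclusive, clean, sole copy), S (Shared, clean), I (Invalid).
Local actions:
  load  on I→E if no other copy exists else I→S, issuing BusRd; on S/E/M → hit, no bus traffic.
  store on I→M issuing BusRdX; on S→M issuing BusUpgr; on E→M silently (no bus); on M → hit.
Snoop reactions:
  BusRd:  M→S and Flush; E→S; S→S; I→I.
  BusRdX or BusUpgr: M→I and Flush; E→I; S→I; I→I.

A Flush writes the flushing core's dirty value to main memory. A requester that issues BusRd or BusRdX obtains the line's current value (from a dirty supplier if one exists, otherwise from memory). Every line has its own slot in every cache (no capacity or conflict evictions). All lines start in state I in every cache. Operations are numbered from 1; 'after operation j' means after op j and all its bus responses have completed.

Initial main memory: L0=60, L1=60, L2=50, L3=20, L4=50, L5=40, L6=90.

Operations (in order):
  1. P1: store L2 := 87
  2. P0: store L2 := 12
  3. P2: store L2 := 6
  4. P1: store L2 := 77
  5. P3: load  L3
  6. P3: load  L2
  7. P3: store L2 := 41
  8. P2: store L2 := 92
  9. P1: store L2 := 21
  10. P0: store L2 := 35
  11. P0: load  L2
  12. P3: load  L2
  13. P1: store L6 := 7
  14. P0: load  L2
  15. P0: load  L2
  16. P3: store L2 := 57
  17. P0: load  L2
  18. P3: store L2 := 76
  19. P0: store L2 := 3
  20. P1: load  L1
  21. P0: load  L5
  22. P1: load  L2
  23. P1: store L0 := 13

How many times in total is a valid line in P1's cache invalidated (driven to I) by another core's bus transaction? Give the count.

invalidations = 3

1. P1: store L2 := 87  bus=[BusRdX]  L2: P0=I P1=M P2=I P3=I  mem[L2]=50
2. P0: store L2 := 12  bus=[BusRdX,Flush]  L2: P0=M P1=I P2=I P3=I  mem[L2]=87
3. P2: store L2 := 6  bus=[BusRdX,Flush]  L2: P0=I P1=I P2=M P3=I  mem[L2]=12
4. P1: store L2 := 77  bus=[BusRdX,Flush]  L2: P0=I P1=M P2=I P3=I  mem[L2]=6
5. P3: load  L3  bus=[BusRd]  L3: P0=I P1=I P2=I P3=E  mem[L3]=20
6. P3: load  L2  bus=[BusRd,Flush]  L2: P0=I P1=S P2=I P3=S  mem[L2]=77
7. P3: store L2 := 41  bus=[BusUpgr]  L2: P0=I P1=I P2=I P3=M  mem[L2]=77
8. P2: store L2 := 92  bus=[BusRdX,Flush]  L2: P0=I P1=I P2=M P3=I  mem[L2]=41
9. P1: store L2 := 21  bus=[BusRdX,Flush]  L2: P0=I P1=M P2=I P3=I  mem[L2]=92
10. P0: store L2 := 35  bus=[BusRdX,Flush]  L2: P0=M P1=I P2=I P3=I  mem[L2]=21
11. P0: load  L2  bus=[-]  L2: P0=M P1=I P2=I P3=I  mem[L2]=21
12. P3: load  L2  bus=[BusRd,Flush]  L2: P0=S P1=I P2=I P3=S  mem[L2]=35
13. P1: store L6 := 7  bus=[BusRdX]  L6: P0=I P1=M P2=I P3=I  mem[L6]=90
14. P0: load  L2  bus=[-]  L2: P0=S P1=I P2=I P3=S  mem[L2]=35
15. P0: load  L2  bus=[-]  L2: P0=S P1=I P2=I P3=S  mem[L2]=35
16. P3: store L2 := 57  bus=[BusUpgr]  L2: P0=I P1=I P2=I P3=M  mem[L2]=35
17. P0: load  L2  bus=[BusRd,Flush]  L2: P0=S P1=I P2=I P3=S  mem[L2]=57
18. P3: store L2 := 76  bus=[BusUpgr]  L2: P0=I P1=I P2=I P3=M  mem[L2]=57
19. P0: store L2 := 3  bus=[BusRdX,Flush]  L2: P0=M P1=I P2=I P3=I  mem[L2]=76
20. P1: load  L1  bus=[BusRd]  L1: P0=I P1=E P2=I P3=I  mem[L1]=60
21. P0: load  L5  bus=[BusRd]  L5: P0=E P1=I P2=I P3=I  mem[L5]=40
22. P1: load  L2  bus=[BusRd,Flush]  L2: P0=S P1=S P2=I P3=I  mem[L2]=3
23. P1: store L0 := 13  bus=[BusRdX]  L0: P0=I P1=M P2=I P3=I  mem[L0]=60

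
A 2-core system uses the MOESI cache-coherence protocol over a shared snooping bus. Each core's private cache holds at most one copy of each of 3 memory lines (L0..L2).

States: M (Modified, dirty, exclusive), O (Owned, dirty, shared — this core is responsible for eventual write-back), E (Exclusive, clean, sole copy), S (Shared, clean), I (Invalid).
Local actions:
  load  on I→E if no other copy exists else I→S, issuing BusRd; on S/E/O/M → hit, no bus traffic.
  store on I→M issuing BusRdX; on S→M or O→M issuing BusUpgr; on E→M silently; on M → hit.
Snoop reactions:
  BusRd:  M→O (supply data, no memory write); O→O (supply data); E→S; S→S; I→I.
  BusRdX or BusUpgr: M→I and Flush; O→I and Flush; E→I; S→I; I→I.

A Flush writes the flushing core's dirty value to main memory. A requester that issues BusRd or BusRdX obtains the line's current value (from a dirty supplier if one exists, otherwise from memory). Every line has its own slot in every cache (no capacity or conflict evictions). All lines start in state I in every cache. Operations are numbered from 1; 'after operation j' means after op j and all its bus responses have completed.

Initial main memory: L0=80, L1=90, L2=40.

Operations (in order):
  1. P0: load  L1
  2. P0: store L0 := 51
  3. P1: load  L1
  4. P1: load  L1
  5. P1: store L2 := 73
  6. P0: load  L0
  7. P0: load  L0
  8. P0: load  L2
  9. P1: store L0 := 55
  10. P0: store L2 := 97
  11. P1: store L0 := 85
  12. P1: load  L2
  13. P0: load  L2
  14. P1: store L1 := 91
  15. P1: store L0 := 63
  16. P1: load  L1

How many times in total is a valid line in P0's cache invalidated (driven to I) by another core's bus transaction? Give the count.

step 1: P0: load  L1  ⟶  EI  (L1)  txn=BusRd  M[L1]=90
step 2: P0: store L0 := 51  ⟶  MI  (L0)  txn=BusRdX  M[L0]=80
step 3: P1: load  L1  ⟶  SS  (L1)  txn=BusRd  M[L1]=90
step 4: P1: load  L1  ⟶  SS  (L1)  txn=∅  M[L1]=90
step 5: P1: store L2 := 73  ⟶  IM  (L2)  txn=BusRdX  M[L2]=40
step 6: P0: load  L0  ⟶  MI  (L0)  txn=∅  M[L0]=80
step 7: P0: load  L0  ⟶  MI  (L0)  txn=∅  M[L0]=80
step 8: P0: load  L2  ⟶  SO  (L2)  txn=BusRd  M[L2]=40
step 9: P1: store L0 := 55  ⟶  IM  (L0)  txn=BusRdX+Flush  M[L0]=51
step 10: P0: store L2 := 97  ⟶  MI  (L2)  txn=BusUpgr+Flush  M[L2]=73
step 11: P1: store L0 := 85  ⟶  IM  (L0)  txn=∅  M[L0]=51
step 12: P1: load  L2  ⟶  OS  (L2)  txn=BusRd  M[L2]=73
step 13: P0: load  L2  ⟶  OS  (L2)  txn=∅  M[L2]=73
step 14: P1: store L1 := 91  ⟶  IM  (L1)  txn=BusUpgr  M[L1]=90
step 15: P1: store L0 := 63  ⟶  IM  (L0)  txn=∅  M[L0]=51
step 16: P1: load  L1  ⟶  IM  (L1)  txn=∅  M[L1]=90

invalidations = 2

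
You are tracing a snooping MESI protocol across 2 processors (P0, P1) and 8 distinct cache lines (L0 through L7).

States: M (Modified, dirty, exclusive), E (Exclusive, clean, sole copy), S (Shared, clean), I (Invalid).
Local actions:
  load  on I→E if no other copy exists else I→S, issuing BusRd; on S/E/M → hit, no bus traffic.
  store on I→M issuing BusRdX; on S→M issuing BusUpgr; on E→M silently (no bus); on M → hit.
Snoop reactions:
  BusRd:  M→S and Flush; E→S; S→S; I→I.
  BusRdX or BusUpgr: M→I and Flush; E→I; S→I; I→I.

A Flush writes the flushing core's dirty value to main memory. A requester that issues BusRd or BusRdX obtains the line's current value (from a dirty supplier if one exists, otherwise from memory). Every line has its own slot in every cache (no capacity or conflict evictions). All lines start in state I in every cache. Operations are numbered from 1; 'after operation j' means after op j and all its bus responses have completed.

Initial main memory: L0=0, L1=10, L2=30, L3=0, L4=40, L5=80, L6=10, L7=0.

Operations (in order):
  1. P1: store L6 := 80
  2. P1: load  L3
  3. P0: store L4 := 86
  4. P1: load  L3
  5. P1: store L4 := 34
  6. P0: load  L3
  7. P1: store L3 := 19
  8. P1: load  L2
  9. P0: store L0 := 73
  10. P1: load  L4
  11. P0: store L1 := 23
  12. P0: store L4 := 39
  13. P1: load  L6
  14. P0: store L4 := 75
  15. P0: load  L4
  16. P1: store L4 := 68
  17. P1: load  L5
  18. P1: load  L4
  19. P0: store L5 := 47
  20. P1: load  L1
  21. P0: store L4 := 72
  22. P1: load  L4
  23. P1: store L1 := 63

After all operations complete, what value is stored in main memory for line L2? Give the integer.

memory[L2] = 30

  op1 P1: store L6 := 80 → I/M on L6; bus BusRdX; mem=10
  op2 P1: load  L3 → I/E on L3; bus BusRd; mem=0
  op3 P0: store L4 := 86 → M/I on L4; bus BusRdX; mem=40
  op4 P1: load  L3 → I/E on L3; bus (none); mem=0
  op5 P1: store L4 := 34 → I/M on L4; bus BusRdX Flush; mem=86
  op6 P0: load  L3 → S/S on L3; bus BusRd; mem=0
  op7 P1: store L3 := 19 → I/M on L3; bus BusUpgr; mem=0
  op8 P1: load  L2 → I/E on L2; bus BusRd; mem=30
  op9 P0: store L0 := 73 → M/I on L0; bus BusRdX; mem=0
  op10 P1: load  L4 → I/M on L4; bus (none); mem=86
  op11 P0: store L1 := 23 → M/I on L1; bus BusRdX; mem=10
  op12 P0: store L4 := 39 → M/I on L4; bus BusRdX Flush; mem=34
  op13 P1: load  L6 → I/M on L6; bus (none); mem=10
  op14 P0: store L4 := 75 → M/I on L4; bus (none); mem=34
  op15 P0: load  L4 → M/I on L4; bus (none); mem=34
  op16 P1: store L4 := 68 → I/M on L4; bus BusRdX Flush; mem=75
  op17 P1: load  L5 → I/E on L5; bus BusRd; mem=80
  op18 P1: load  L4 → I/M on L4; bus (none); mem=75
  op19 P0: store L5 := 47 → M/I on L5; bus BusRdX; mem=80
  op20 P1: load  L1 → S/S on L1; bus BusRd Flush; mem=23
  op21 P0: store L4 := 72 → M/I on L4; bus BusRdX Flush; mem=68
  op22 P1: load  L4 → S/S on L4; bus BusRd Flush; mem=72
  op23 P1: store L1 := 63 → I/M on L1; bus BusUpgr; mem=23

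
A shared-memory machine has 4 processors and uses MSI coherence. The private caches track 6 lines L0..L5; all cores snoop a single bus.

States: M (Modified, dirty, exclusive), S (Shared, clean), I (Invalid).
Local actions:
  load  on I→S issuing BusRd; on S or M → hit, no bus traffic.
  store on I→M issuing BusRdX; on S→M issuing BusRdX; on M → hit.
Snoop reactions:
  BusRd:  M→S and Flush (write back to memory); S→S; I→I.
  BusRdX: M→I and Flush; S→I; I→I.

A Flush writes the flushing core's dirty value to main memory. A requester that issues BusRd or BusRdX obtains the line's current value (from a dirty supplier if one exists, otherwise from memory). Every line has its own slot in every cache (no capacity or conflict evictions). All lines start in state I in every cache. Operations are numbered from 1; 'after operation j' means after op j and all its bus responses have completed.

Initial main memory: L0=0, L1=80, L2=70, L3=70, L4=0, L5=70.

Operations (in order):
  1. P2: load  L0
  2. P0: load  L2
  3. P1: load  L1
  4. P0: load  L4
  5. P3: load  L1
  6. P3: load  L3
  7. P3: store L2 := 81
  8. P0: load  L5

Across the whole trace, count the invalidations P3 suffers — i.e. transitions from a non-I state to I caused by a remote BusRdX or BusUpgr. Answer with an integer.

invalidations = 0

  op1 P2: load  L0 → I/I/S/I on L0; bus BusRd; mem=0
  op2 P0: load  L2 → S/I/I/I on L2; bus BusRd; mem=70
  op3 P1: load  L1 → I/S/I/I on L1; bus BusRd; mem=80
  op4 P0: load  L4 → S/I/I/I on L4; bus BusRd; mem=0
  op5 P3: load  L1 → I/S/I/S on L1; bus BusRd; mem=80
  op6 P3: load  L3 → I/I/I/S on L3; bus BusRd; mem=70
  op7 P3: store L2 := 81 → I/I/I/M on L2; bus BusRdX; mem=70
  op8 P0: load  L5 → S/I/I/I on L5; bus BusRd; mem=70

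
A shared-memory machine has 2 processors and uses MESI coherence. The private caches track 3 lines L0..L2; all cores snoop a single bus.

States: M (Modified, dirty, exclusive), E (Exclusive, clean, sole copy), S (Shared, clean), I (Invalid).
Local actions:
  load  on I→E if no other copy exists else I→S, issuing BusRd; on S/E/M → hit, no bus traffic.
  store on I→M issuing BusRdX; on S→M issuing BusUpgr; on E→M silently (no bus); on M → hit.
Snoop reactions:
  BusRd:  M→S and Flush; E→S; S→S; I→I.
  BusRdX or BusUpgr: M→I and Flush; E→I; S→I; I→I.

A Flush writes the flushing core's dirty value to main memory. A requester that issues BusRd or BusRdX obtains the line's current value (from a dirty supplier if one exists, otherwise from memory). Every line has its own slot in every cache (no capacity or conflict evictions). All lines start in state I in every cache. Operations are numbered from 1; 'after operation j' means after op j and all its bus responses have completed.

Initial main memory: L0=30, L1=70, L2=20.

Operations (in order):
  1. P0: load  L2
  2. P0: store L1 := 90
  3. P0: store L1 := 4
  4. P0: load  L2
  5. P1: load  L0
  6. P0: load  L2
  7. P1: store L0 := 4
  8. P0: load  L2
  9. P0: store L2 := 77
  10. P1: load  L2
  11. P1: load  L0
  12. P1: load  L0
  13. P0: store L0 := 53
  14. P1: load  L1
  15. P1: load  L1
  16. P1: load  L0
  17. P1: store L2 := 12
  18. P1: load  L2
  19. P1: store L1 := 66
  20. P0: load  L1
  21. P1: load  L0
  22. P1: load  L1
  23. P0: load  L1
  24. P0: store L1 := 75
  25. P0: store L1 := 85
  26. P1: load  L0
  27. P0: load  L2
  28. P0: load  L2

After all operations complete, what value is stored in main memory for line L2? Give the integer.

step 1: P0: load  L2  ⟶  EI  (L2)  txn=BusRd  M[L2]=20
step 2: P0: store L1 := 90  ⟶  MI  (L1)  txn=BusRdX  M[L1]=70
step 3: P0: store L1 := 4  ⟶  MI  (L1)  txn=∅  M[L1]=70
step 4: P0: load  L2  ⟶  EI  (L2)  txn=∅  M[L2]=20
step 5: P1: load  L0  ⟶  IE  (L0)  txn=BusRd  M[L0]=30
step 6: P0: load  L2  ⟶  EI  (L2)  txn=∅  M[L2]=20
step 7: P1: store L0 := 4  ⟶  IM  (L0)  txn=∅  M[L0]=30
step 8: P0: load  L2  ⟶  EI  (L2)  txn=∅  M[L2]=20
step 9: P0: store L2 := 77  ⟶  MI  (L2)  txn=∅  M[L2]=20
step 10: P1: load  L2  ⟶  SS  (L2)  txn=BusRd+Flush  M[L2]=77
step 11: P1: load  L0  ⟶  IM  (L0)  txn=∅  M[L0]=30
step 12: P1: load  L0  ⟶  IM  (L0)  txn=∅  M[L0]=30
step 13: P0: store L0 := 53  ⟶  MI  (L0)  txn=BusRdX+Flush  M[L0]=4
step 14: P1: load  L1  ⟶  SS  (L1)  txn=BusRd+Flush  M[L1]=4
step 15: P1: load  L1  ⟶  SS  (L1)  txn=∅  M[L1]=4
step 16: P1: load  L0  ⟶  SS  (L0)  txn=BusRd+Flush  M[L0]=53
step 17: P1: store L2 := 12  ⟶  IM  (L2)  txn=BusUpgr  M[L2]=77
step 18: P1: load  L2  ⟶  IM  (L2)  txn=∅  M[L2]=77
step 19: P1: store L1 := 66  ⟶  IM  (L1)  txn=BusUpgr  M[L1]=4
step 20: P0: load  L1  ⟶  SS  (L1)  txn=BusRd+Flush  M[L1]=66
step 21: P1: load  L0  ⟶  SS  (L0)  txn=∅  M[L0]=53
step 22: P1: load  L1  ⟶  SS  (L1)  txn=∅  M[L1]=66
step 23: P0: load  L1  ⟶  SS  (L1)  txn=∅  M[L1]=66
step 24: P0: store L1 := 75  ⟶  MI  (L1)  txn=BusUpgr  M[L1]=66
step 25: P0: store L1 := 85  ⟶  MI  (L1)  txn=∅  M[L1]=66
step 26: P1: load  L0  ⟶  SS  (L0)  txn=∅  M[L0]=53
step 27: P0: load  L2  ⟶  SS  (L2)  txn=BusRd+Flush  M[L2]=12
step 28: P0: load  L2  ⟶  SS  (L2)  txn=∅  M[L2]=12

memory[L2] = 12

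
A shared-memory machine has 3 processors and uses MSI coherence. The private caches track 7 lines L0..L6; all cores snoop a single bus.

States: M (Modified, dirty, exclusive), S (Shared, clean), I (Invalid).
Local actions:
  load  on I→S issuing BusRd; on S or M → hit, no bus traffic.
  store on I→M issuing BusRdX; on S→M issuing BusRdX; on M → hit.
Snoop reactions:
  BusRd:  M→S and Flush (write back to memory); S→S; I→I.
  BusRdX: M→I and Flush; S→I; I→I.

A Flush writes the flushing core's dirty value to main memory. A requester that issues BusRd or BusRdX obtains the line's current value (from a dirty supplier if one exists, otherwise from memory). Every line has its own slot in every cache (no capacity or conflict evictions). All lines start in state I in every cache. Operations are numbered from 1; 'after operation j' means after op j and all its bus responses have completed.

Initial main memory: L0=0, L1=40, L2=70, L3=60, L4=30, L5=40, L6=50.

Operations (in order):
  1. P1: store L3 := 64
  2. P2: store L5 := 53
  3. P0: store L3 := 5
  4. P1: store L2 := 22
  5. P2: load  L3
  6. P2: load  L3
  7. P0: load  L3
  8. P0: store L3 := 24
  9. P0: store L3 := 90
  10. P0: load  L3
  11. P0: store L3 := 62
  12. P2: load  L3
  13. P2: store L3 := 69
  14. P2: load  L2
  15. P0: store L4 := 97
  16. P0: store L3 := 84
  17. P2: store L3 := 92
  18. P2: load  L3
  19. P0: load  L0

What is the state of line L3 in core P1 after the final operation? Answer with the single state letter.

state = I

  op1 P1: store L3 := 64 → I/M/I on L3; bus BusRdX; mem=60
  op2 P2: store L5 := 53 → I/I/M on L5; bus BusRdX; mem=40
  op3 P0: store L3 := 5 → M/I/I on L3; bus BusRdX Flush; mem=64
  op4 P1: store L2 := 22 → I/M/I on L2; bus BusRdX; mem=70
  op5 P2: load  L3 → S/I/S on L3; bus BusRd Flush; mem=5
  op6 P2: load  L3 → S/I/S on L3; bus (none); mem=5
  op7 P0: load  L3 → S/I/S on L3; bus (none); mem=5
  op8 P0: store L3 := 24 → M/I/I on L3; bus BusRdX; mem=5
  op9 P0: store L3 := 90 → M/I/I on L3; bus (none); mem=5
  op10 P0: load  L3 → M/I/I on L3; bus (none); mem=5
  op11 P0: store L3 := 62 → M/I/I on L3; bus (none); mem=5
  op12 P2: load  L3 → S/I/S on L3; bus BusRd Flush; mem=62
  op13 P2: store L3 := 69 → I/I/M on L3; bus BusRdX; mem=62
  op14 P2: load  L2 → I/S/S on L2; bus BusRd Flush; mem=22
  op15 P0: store L4 := 97 → M/I/I on L4; bus BusRdX; mem=30
  op16 P0: store L3 := 84 → M/I/I on L3; bus BusRdX Flush; mem=69
  op17 P2: store L3 := 92 → I/I/M on L3; bus BusRdX Flush; mem=84
  op18 P2: load  L3 → I/I/M on L3; bus (none); mem=84
  op19 P0: load  L0 → S/I/I on L0; bus BusRd; mem=0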